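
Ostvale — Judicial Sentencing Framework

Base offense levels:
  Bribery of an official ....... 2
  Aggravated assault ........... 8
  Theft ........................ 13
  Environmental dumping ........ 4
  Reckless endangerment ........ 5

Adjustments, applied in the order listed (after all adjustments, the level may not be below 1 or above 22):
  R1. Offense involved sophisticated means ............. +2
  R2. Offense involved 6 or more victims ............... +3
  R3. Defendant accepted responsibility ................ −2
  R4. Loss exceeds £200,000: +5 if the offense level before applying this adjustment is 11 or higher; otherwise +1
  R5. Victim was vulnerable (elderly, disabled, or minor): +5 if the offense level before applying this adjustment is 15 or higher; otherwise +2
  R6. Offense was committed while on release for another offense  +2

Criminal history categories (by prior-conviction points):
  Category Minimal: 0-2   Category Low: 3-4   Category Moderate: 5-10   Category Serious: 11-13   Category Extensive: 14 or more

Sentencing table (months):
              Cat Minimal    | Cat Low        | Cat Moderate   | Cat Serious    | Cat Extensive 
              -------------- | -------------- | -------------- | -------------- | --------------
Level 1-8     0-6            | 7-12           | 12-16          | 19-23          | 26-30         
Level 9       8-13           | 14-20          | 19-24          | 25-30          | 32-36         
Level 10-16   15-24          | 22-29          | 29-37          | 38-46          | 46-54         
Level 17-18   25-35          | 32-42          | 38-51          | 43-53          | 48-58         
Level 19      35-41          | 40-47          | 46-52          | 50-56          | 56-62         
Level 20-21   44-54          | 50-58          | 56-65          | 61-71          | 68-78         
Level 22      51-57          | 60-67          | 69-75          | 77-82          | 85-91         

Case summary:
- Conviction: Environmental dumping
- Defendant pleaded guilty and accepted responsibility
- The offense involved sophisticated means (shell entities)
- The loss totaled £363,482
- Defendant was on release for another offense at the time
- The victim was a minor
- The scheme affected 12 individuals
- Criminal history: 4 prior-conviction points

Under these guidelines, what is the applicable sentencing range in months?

22-29 months

Base offense level for environmental dumping: 4.
R1 applies: 4 + 2 = 6.
R2 applies: 6 + 3 = 9.
R3 applies: 9 − 2 = 7.
R4 applies (level before this adjustment is 7 < 11, so +1): 7 + 1 = 8.
R5 applies (level before this adjustment is 8 < 15, so +2): 8 + 2 = 10.
R6 applies: 10 + 2 = 12.
Final offense level: 12.
Criminal history: 4 prior points → Category Low (3-4).
Level 12 falls in the 10-16 band.
Grid: Level 10-16 × Category Low = 22-29 months.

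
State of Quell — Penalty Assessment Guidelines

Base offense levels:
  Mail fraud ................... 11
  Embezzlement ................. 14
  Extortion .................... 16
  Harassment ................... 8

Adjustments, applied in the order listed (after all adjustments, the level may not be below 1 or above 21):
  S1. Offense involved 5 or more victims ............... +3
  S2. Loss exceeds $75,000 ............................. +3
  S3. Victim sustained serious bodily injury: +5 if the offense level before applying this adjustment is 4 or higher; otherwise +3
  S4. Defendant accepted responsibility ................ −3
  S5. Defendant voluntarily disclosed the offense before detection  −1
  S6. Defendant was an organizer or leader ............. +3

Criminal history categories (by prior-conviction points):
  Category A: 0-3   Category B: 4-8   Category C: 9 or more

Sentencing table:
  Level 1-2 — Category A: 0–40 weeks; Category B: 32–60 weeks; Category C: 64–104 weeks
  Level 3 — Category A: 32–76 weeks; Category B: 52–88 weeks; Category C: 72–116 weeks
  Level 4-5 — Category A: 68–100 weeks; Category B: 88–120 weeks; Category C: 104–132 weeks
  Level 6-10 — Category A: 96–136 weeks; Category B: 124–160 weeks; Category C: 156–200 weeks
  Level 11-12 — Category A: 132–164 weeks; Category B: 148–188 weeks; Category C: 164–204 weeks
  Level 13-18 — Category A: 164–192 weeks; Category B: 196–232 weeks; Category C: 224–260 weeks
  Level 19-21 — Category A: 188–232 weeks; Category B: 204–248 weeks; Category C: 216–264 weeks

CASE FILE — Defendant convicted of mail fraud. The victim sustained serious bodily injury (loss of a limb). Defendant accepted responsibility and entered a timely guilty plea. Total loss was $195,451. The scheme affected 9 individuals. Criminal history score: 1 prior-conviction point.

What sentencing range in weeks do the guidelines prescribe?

188-232 weeks

Base offense level for mail fraud: 11.
S1 applies: 11 + 3 = 14.
S2 applies: 14 + 3 = 17.
S3 applies (level before this adjustment is 17 ≥ 4, so +5): 17 + 5 = 22.
S4 applies: 22 − 3 = 19.
S6 does not apply.
Final offense level: 19.
Criminal history: 1 prior point → Category A (0-3).
Level 19 falls in the 19-21 band.
Grid: Level 19-21 × Category A = 188-232 weeks.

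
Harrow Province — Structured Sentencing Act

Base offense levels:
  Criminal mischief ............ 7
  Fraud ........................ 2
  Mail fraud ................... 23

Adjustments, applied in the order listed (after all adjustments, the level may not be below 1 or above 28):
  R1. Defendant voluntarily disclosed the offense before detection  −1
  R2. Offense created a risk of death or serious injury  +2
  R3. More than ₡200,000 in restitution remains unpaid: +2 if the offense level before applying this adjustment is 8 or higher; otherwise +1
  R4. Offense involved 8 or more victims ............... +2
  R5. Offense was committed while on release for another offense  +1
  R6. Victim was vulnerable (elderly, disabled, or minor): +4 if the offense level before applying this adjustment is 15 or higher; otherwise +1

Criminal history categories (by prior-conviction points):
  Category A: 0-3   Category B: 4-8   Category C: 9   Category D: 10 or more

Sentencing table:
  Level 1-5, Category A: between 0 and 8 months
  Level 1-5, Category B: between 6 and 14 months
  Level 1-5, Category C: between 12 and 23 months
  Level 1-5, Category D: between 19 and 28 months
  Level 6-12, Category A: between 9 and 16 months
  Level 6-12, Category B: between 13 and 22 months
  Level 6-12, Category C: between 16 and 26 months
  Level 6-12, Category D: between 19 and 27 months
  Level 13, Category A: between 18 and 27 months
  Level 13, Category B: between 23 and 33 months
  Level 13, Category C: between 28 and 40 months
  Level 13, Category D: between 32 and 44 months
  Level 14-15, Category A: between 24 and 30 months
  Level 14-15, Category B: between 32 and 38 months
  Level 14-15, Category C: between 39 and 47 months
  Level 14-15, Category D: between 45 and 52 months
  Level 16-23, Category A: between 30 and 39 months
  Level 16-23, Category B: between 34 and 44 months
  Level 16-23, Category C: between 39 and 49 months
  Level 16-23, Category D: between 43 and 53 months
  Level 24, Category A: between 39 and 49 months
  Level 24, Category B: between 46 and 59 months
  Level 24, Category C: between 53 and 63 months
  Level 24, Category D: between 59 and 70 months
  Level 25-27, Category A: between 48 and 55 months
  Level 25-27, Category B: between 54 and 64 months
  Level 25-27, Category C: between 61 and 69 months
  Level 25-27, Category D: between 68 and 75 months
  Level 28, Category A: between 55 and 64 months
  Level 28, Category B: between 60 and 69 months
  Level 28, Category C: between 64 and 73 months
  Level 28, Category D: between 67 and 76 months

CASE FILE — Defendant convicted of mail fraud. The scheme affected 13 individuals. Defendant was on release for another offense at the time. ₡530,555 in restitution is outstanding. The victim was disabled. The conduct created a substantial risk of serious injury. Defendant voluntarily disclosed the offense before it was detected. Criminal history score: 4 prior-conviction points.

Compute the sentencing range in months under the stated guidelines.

Base offense level for mail fraud: 23.
R1 applies: 23 − 1 = 22.
R2 applies: 22 + 2 = 24.
R3 applies (level before this adjustment is 24 ≥ 8, so +2): 24 + 2 = 26.
R4 applies: 26 + 2 = 28.
R5 applies: 28 + 1 = 29.
R6 applies (level before this adjustment is 29 ≥ 15, so +4): 29 + 4 = 33.
Level 33 exceeds the maximum of 28; capped at 28.
Final offense level: 28.
Criminal history: 4 prior points → Category B (4-8).
Level 28 falls in the 28 band.
Grid: Level 28 × Category B = 60-69 months.

60-69 months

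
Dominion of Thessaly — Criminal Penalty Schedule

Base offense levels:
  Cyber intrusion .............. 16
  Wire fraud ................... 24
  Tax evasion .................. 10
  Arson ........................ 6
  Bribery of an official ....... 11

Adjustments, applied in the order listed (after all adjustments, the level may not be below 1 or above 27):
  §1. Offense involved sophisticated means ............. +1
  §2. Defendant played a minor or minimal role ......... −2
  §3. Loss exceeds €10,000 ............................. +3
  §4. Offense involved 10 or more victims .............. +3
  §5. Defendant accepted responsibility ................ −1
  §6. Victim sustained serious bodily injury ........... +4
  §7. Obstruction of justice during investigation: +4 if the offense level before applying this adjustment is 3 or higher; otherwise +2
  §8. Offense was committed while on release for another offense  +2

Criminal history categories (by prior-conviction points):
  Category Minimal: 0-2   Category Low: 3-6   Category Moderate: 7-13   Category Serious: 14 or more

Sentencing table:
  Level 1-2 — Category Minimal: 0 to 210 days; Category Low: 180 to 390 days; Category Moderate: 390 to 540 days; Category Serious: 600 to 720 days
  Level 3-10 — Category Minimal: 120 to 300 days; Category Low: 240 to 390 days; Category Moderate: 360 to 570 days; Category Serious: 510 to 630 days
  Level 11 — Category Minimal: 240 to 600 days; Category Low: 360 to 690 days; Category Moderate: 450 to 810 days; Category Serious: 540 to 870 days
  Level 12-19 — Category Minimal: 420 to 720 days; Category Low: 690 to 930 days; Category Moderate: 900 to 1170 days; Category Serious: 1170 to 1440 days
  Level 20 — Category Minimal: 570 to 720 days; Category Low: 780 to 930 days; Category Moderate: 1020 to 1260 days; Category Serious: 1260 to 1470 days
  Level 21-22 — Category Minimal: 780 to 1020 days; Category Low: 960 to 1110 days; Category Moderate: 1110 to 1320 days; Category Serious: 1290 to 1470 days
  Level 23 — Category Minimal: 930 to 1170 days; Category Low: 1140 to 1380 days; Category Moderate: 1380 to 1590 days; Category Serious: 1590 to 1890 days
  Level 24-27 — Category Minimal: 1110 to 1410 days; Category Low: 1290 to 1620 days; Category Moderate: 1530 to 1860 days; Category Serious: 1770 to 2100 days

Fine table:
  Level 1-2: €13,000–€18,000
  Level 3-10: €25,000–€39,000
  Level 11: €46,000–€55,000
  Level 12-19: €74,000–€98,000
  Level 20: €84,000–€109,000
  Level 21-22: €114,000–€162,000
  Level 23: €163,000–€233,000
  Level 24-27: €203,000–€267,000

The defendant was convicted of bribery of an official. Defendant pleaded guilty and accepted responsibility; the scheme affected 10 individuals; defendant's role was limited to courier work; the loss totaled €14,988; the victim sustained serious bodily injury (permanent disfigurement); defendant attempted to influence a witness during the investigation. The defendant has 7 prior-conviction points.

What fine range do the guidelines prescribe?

Base offense level for bribery of an official: 11.
§2 applies: 11 − 2 = 9.
§3 applies: 9 + 3 = 12.
§4 applies: 12 + 3 = 15.
§5 applies: 15 − 1 = 14.
§6 applies: 14 + 4 = 18.
§7 applies (level before this adjustment is 18 ≥ 3, so +4): 18 + 4 = 22.
§8 does not apply.
Final offense level: 22.
Level 22 falls in the 21-22 band.
Fine table: Level 21-22 → €114,000–€162,000.

€114,000–€162,000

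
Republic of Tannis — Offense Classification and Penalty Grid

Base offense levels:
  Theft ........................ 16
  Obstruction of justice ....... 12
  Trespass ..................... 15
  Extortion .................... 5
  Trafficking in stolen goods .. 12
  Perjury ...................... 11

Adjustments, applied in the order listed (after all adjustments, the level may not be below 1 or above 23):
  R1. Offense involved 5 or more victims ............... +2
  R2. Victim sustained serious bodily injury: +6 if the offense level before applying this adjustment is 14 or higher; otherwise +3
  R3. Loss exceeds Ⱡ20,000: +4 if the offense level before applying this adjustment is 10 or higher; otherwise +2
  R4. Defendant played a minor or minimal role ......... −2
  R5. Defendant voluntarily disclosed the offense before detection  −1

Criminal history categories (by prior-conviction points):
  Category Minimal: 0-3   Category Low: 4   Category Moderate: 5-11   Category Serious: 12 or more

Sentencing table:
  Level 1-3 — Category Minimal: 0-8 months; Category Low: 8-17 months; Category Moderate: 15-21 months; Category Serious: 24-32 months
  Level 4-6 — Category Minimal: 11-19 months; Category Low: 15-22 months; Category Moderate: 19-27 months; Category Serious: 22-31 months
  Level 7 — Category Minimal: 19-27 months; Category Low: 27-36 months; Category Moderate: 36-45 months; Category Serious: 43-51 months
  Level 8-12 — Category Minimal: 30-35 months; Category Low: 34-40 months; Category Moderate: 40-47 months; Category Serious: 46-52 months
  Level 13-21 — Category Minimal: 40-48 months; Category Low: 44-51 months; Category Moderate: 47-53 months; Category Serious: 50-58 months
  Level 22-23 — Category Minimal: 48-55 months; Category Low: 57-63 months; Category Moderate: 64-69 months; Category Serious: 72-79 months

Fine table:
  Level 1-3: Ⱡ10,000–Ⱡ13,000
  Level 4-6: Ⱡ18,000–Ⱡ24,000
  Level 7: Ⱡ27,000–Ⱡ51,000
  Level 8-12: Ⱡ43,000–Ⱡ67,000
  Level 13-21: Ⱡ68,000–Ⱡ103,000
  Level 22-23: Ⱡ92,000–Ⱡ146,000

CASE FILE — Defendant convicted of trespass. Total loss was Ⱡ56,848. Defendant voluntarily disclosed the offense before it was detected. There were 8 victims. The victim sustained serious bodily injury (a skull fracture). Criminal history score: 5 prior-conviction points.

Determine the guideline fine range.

Ⱡ92,000–Ⱡ146,000

Base offense level for trespass: 15.
R1 applies: 15 + 2 = 17.
R2 applies (level before this adjustment is 17 ≥ 14, so +6): 17 + 6 = 23.
R3 applies (level before this adjustment is 23 ≥ 10, so +4): 23 + 4 = 27.
R4 does not apply.
R5 applies: 27 − 1 = 26.
Level 26 exceeds the maximum of 23; capped at 23.
Final offense level: 23.
Level 23 falls in the 22-23 band.
Fine table: Level 22-23 → Ⱡ92,000–Ⱡ146,000.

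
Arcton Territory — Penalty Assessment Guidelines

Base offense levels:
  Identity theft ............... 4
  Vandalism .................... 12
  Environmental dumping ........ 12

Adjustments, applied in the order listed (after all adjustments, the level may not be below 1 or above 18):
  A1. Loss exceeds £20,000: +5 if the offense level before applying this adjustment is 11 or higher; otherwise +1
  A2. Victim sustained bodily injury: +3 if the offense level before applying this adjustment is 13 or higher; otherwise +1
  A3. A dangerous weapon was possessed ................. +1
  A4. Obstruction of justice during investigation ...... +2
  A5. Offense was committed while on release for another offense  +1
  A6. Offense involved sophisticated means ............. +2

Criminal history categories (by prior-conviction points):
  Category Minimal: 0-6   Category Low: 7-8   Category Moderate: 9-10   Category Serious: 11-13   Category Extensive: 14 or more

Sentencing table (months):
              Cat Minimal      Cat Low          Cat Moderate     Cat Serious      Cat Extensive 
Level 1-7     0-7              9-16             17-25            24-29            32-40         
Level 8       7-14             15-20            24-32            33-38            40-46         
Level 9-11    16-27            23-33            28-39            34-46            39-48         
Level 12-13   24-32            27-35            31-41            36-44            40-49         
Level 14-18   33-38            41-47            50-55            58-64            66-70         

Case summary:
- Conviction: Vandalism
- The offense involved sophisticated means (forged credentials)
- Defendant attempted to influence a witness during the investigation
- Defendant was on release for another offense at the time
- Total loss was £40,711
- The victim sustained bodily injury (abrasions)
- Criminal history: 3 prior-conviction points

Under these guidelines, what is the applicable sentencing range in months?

33-38 months

Base offense level for vandalism: 12.
A1 applies (level before this adjustment is 12 ≥ 11, so +5): 12 + 5 = 17.
A2 applies (level before this adjustment is 17 ≥ 13, so +3): 17 + 3 = 20.
A4 applies: 20 + 2 = 22.
A5 applies: 22 + 1 = 23.
A6 applies: 23 + 2 = 25.
Level 25 exceeds the maximum of 18; capped at 18.
Final offense level: 18.
Criminal history: 3 prior points → Category Minimal (0-6).
Level 18 falls in the 14-18 band.
Grid: Level 14-18 × Category Minimal = 33-38 months.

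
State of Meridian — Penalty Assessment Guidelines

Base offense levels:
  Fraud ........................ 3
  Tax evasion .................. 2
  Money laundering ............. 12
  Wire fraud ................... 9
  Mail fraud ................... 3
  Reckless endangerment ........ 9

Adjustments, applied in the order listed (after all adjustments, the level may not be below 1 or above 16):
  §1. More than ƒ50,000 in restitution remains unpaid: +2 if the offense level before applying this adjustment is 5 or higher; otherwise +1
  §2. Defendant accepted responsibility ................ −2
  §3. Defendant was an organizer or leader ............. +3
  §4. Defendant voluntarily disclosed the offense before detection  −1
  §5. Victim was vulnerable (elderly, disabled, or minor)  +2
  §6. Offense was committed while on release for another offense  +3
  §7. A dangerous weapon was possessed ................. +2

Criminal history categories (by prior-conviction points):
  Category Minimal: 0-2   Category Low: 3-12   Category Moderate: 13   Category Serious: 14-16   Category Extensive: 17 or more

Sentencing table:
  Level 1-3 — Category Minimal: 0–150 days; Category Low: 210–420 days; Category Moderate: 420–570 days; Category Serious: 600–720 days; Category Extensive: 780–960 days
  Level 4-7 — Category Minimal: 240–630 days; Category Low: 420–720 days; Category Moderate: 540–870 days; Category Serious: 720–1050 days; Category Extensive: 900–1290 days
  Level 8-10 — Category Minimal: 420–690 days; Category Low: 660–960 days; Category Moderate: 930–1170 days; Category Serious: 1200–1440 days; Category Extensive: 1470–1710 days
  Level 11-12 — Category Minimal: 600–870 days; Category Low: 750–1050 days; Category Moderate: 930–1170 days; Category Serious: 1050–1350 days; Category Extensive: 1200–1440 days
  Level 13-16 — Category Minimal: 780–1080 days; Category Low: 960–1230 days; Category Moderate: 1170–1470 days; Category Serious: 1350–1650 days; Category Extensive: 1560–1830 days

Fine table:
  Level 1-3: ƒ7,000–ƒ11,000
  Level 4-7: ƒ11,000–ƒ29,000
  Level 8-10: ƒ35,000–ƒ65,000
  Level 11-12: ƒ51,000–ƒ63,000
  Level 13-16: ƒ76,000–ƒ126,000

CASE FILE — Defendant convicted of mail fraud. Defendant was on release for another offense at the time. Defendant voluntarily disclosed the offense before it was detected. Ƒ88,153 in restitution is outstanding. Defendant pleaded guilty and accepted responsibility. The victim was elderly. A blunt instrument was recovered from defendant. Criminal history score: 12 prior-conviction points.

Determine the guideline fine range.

ƒ35,000–ƒ65,000

Base offense level for mail fraud: 3.
§1 applies (level before this adjustment is 3 < 5, so +1): 3 + 1 = 4.
§2 applies: 4 − 2 = 2.
§4 applies: 2 − 1 = 1.
§5 applies: 1 + 2 = 3.
§6 applies: 3 + 3 = 6.
§7 applies: 6 + 2 = 8.
Final offense level: 8.
Level 8 falls in the 8-10 band.
Fine table: Level 8-10 → ƒ35,000–ƒ65,000.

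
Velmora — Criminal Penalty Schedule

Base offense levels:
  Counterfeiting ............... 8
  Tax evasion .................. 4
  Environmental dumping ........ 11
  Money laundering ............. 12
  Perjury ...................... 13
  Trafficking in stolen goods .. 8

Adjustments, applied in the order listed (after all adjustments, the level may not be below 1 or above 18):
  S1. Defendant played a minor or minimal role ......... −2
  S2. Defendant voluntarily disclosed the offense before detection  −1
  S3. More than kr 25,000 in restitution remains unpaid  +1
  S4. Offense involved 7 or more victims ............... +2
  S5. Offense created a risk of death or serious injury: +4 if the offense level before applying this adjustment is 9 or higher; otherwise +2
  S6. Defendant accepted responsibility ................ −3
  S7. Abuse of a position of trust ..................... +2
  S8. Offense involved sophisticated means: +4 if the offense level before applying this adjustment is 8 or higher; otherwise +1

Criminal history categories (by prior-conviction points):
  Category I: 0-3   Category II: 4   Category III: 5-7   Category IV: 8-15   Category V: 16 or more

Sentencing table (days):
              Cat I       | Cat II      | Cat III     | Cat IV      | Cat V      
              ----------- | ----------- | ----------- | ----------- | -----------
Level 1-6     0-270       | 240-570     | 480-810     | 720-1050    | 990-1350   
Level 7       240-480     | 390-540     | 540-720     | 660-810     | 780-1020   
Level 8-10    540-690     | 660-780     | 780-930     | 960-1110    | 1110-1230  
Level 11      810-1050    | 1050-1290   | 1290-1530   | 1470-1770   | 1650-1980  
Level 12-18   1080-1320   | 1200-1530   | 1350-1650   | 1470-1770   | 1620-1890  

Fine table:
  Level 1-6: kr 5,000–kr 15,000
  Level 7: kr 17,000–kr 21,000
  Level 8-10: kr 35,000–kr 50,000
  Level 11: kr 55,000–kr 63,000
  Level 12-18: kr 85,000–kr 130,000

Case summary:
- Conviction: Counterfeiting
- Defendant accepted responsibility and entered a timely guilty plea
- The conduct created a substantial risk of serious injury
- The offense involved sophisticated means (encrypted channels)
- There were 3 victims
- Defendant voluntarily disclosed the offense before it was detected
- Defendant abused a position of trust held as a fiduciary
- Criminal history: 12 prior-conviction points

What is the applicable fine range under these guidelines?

kr 85,000–kr 130,000

Base offense level for counterfeiting: 8.
S2 applies: 8 − 1 = 7.
S5 applies (level before this adjustment is 7 < 9, so +2): 7 + 2 = 9.
S6 applies: 9 − 3 = 6.
S7 applies: 6 + 2 = 8.
S8 applies (level before this adjustment is 8 ≥ 8, so +4): 8 + 4 = 12.
Final offense level: 12.
Level 12 falls in the 12-18 band.
Fine table: Level 12-18 → kr 85,000–kr 130,000.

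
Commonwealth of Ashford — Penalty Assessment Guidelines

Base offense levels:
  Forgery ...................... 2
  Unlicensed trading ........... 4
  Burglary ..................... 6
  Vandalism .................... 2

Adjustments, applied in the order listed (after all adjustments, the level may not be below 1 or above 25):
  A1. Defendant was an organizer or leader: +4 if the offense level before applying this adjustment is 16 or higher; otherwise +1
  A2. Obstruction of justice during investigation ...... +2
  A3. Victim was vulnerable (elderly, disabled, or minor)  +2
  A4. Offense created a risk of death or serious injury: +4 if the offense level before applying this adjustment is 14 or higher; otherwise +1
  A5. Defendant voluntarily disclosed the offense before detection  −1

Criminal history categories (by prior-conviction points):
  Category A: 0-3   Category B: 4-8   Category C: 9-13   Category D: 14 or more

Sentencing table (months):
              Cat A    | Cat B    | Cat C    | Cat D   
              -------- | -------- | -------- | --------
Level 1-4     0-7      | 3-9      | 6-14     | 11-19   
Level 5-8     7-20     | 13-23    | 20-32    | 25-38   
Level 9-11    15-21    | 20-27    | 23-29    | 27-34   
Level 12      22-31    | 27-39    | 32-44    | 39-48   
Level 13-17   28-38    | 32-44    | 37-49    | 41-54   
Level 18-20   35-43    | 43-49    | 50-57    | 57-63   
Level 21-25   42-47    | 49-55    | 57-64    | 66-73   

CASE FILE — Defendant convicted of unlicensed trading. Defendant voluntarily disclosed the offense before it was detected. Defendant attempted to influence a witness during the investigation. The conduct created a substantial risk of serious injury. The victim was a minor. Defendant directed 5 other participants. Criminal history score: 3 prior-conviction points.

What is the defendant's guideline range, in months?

15-21 months

Base offense level for unlicensed trading: 4.
A1 applies (level before this adjustment is 4 < 16, so +1): 4 + 1 = 5.
A2 applies: 5 + 2 = 7.
A3 applies: 7 + 2 = 9.
A4 applies (level before this adjustment is 9 < 14, so +1): 9 + 1 = 10.
A5 applies: 10 − 1 = 9.
Final offense level: 9.
Criminal history: 3 prior points → Category A (0-3).
Level 9 falls in the 9-11 band.
Grid: Level 9-11 × Category A = 15-21 months.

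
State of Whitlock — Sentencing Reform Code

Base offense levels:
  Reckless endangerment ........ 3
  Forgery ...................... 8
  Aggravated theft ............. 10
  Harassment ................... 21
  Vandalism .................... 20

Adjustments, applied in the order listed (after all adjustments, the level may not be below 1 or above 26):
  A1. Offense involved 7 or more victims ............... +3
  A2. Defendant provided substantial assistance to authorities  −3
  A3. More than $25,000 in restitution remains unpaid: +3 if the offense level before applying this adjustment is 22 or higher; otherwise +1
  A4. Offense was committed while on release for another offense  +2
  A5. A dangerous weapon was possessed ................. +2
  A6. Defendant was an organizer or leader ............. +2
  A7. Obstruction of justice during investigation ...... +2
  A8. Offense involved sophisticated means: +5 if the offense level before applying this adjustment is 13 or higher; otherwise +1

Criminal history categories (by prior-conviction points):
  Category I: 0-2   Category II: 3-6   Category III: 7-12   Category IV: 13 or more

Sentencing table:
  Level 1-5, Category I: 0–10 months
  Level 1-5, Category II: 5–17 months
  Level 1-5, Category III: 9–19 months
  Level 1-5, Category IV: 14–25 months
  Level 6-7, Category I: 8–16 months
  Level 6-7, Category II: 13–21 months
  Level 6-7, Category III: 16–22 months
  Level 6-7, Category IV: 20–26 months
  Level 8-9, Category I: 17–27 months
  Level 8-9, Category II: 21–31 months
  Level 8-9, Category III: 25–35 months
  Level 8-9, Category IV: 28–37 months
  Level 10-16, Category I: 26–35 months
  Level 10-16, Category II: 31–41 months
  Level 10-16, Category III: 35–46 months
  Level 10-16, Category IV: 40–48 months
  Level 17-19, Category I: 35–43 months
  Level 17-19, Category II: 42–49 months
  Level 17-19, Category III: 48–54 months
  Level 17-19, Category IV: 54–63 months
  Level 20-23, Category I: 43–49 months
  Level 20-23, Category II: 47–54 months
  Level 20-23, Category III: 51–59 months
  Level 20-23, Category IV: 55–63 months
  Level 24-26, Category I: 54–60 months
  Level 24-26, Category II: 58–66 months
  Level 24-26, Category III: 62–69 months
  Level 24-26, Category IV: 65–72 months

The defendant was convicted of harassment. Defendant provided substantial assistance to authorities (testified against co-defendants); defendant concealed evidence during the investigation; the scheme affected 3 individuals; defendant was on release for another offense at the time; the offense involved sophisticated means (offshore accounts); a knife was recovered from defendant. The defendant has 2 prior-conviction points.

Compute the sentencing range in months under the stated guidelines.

54-60 months

Base offense level for harassment: 21.
A2 applies: 21 − 3 = 18.
A4 applies: 18 + 2 = 20.
A5 applies: 20 + 2 = 22.
A7 applies: 22 + 2 = 24.
A8 applies (level before this adjustment is 24 ≥ 13, so +5): 24 + 5 = 29.
Level 29 exceeds the maximum of 26; capped at 26.
Final offense level: 26.
Criminal history: 2 prior points → Category I (0-2).
Level 26 falls in the 24-26 band.
Grid: Level 24-26 × Category I = 54-60 months.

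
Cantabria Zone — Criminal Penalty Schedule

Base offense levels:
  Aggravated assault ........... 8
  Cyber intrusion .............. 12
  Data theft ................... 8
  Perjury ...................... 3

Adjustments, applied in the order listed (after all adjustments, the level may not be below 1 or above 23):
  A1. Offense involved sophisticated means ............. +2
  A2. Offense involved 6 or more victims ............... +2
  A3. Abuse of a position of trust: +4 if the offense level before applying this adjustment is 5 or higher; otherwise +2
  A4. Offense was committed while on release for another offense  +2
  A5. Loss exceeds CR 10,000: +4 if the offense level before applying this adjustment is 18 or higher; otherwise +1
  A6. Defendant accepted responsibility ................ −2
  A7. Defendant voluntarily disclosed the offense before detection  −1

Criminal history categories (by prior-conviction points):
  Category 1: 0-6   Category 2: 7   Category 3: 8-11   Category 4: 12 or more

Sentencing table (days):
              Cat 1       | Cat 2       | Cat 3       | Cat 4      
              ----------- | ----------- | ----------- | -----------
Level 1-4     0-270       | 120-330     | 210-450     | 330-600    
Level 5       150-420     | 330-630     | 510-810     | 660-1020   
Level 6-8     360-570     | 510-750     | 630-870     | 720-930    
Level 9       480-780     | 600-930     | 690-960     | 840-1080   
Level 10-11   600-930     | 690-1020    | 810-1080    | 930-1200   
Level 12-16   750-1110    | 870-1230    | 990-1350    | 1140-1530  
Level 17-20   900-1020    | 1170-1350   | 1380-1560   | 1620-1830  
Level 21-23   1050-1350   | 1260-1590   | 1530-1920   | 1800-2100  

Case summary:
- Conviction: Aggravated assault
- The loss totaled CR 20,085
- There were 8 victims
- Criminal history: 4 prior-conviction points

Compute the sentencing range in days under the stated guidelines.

600-930 days

Base offense level for aggravated assault: 8.
A2 applies: 8 + 2 = 10.
A3 does not apply.
A4 does not apply.
A5 applies (level before this adjustment is 10 < 18, so +1): 10 + 1 = 11.
A6 does not apply.
A7 does not apply.
Final offense level: 11.
Criminal history: 4 prior points → Category 1 (0-6).
Level 11 falls in the 10-11 band.
Grid: Level 10-11 × Category 1 = 600-930 days.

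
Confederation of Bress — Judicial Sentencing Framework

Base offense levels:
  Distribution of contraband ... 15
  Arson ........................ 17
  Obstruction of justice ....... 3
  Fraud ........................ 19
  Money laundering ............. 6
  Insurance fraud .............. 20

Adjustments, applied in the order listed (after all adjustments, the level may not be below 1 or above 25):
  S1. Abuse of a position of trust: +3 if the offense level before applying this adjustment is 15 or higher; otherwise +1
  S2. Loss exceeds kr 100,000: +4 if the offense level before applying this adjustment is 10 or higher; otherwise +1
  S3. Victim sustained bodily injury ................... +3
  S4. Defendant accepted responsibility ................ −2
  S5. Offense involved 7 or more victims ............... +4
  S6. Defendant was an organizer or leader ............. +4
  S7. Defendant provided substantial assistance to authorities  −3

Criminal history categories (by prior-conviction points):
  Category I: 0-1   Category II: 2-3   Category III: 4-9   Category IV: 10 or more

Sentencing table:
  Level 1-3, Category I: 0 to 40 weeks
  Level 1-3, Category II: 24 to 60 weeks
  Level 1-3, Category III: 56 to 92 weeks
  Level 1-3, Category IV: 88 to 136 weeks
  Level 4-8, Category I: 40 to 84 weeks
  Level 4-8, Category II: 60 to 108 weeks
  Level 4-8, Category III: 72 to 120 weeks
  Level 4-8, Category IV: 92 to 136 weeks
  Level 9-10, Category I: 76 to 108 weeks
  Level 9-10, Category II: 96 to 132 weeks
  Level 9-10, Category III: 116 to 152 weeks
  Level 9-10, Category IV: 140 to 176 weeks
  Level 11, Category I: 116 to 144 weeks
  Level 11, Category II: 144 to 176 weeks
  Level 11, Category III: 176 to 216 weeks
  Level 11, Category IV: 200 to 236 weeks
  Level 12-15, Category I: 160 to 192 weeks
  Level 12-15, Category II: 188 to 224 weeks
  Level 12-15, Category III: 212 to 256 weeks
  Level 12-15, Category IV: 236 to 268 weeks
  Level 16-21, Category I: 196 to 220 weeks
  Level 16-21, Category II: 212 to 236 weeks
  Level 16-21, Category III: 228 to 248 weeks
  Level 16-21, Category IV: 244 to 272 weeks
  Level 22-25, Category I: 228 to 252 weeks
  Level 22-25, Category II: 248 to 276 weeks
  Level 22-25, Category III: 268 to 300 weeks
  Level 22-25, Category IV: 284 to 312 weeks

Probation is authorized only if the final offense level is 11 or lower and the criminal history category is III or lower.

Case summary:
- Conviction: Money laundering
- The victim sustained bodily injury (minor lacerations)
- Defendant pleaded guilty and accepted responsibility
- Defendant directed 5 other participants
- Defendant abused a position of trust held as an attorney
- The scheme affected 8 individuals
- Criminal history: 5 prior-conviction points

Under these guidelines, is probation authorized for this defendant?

Base offense level for money laundering: 6.
S1 applies (level before this adjustment is 6 < 15, so +1): 6 + 1 = 7.
S2 does not apply.
S3 applies: 7 + 3 = 10.
S4 applies: 10 − 2 = 8.
S5 applies: 8 + 4 = 12.
S6 applies: 12 + 4 = 16.
Final offense level: 16.
Criminal history: 5 prior points → Category III (4-9).
Level 16 falls in the 16-21 band.
Grid: Level 16-21 × Category III = 228-248 weeks.
Probation check: level 16 > 11 and category III ≤ III → not eligible.

No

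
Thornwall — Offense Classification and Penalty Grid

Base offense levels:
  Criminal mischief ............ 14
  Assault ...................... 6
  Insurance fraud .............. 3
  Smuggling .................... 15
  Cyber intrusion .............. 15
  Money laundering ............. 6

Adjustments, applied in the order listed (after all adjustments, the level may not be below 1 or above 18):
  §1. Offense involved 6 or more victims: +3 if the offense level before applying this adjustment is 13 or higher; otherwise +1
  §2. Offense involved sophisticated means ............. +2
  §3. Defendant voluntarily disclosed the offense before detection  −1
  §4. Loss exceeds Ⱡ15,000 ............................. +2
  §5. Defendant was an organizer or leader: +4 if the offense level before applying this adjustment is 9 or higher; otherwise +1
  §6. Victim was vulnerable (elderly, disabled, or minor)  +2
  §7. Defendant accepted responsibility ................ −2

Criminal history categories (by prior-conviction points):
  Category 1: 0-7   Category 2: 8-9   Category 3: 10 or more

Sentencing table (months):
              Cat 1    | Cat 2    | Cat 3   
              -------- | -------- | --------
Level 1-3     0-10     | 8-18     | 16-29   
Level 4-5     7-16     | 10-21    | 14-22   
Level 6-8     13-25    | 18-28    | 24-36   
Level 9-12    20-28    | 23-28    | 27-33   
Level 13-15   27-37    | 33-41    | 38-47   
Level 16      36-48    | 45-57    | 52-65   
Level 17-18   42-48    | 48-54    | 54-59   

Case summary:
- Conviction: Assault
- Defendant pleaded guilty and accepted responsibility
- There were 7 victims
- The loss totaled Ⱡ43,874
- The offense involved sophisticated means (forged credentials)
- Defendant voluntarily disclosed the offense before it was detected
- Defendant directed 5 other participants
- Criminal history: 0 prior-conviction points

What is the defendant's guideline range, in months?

Base offense level for assault: 6.
§1 applies (level before this adjustment is 6 < 13, so +1): 6 + 1 = 7.
§2 applies: 7 + 2 = 9.
§3 applies: 9 − 1 = 8.
§4 applies: 8 + 2 = 10.
§5 applies (level before this adjustment is 10 ≥ 9, so +4): 10 + 4 = 14.
§6 does not apply.
§7 applies: 14 − 2 = 12.
Final offense level: 12.
Criminal history: 0 prior points → Category 1 (0-7).
Level 12 falls in the 9-12 band.
Grid: Level 9-12 × Category 1 = 20-28 months.

20-28 months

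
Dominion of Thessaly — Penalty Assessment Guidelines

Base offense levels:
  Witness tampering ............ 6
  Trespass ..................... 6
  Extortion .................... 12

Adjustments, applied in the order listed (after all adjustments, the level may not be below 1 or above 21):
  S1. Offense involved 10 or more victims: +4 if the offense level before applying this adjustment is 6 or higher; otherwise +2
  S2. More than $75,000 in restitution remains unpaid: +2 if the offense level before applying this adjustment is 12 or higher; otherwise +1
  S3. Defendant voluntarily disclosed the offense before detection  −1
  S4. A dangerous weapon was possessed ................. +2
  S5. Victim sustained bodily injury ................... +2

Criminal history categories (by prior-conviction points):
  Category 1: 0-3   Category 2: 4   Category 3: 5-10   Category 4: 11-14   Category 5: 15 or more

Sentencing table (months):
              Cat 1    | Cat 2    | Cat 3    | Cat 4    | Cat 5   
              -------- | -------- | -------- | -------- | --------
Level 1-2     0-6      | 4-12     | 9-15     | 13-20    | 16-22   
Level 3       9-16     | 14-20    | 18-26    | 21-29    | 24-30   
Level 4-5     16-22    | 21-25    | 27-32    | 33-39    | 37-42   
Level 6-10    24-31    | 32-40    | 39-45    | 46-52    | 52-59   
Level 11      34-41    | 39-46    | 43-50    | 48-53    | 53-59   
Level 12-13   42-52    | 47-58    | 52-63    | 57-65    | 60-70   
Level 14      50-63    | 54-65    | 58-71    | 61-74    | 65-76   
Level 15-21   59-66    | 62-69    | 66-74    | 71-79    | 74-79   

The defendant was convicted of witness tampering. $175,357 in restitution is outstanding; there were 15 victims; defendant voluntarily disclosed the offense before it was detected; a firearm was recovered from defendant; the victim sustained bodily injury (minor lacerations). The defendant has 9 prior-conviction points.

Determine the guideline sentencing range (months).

58-71 months

Base offense level for witness tampering: 6.
S1 applies (level before this adjustment is 6 ≥ 6, so +4): 6 + 4 = 10.
S2 applies (level before this adjustment is 10 < 12, so +1): 10 + 1 = 11.
S3 applies: 11 − 1 = 10.
S4 applies: 10 + 2 = 12.
S5 applies: 12 + 2 = 14.
Final offense level: 14.
Criminal history: 9 prior points → Category 3 (5-10).
Level 14 falls in the 14 band.
Grid: Level 14 × Category 3 = 58-71 months.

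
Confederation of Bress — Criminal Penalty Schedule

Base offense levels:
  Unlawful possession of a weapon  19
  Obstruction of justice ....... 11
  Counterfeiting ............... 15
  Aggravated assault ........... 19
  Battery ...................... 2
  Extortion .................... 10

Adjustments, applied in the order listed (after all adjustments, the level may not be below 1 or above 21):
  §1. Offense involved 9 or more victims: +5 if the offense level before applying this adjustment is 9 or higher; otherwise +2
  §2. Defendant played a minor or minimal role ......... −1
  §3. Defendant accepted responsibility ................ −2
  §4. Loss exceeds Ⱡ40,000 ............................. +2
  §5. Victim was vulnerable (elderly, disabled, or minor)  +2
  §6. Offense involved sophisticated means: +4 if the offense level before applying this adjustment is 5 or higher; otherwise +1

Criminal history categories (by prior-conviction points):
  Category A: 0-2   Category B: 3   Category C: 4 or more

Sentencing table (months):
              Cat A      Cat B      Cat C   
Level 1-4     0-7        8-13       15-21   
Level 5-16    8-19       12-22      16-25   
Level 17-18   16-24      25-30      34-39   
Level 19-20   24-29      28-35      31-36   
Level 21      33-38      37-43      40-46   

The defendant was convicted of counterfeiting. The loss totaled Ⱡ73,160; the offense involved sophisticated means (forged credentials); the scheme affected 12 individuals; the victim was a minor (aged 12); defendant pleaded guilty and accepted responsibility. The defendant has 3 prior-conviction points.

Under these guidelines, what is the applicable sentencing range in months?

Base offense level for counterfeiting: 15.
§1 applies (level before this adjustment is 15 ≥ 9, so +5): 15 + 5 = 20.
§3 applies: 20 − 2 = 18.
§4 applies: 18 + 2 = 20.
§5 applies: 20 + 2 = 22.
§6 applies (level before this adjustment is 22 ≥ 5, so +4): 22 + 4 = 26.
Level 26 exceeds the maximum of 21; capped at 21.
Final offense level: 21.
Criminal history: 3 prior points → Category B (3).
Level 21 falls in the 21 band.
Grid: Level 21 × Category B = 37-43 months.

37-43 months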